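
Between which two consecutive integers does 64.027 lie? 64 and 65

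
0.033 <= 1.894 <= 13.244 True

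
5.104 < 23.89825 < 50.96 True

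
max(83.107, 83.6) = 83.6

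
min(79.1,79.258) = 79.1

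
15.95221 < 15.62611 False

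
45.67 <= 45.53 False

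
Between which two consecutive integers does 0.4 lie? 0 and 1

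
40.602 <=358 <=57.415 False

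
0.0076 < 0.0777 True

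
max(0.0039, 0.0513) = 0.0513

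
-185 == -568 False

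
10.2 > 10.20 False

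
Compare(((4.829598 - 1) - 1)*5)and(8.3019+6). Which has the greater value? (8.3019+6)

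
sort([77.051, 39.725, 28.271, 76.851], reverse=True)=[77.051, 76.851, 39.725, 28.271]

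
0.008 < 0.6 True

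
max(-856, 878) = 878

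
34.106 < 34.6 True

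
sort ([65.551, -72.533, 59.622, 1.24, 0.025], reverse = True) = [65.551, 59.622, 1.24, 0.025, -72.533]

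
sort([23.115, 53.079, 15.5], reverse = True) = [53.079, 23.115, 15.5]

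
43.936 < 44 True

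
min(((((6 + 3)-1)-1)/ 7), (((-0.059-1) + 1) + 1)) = 0.941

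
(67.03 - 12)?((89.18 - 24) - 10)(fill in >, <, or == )<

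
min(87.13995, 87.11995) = 87.11995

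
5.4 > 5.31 True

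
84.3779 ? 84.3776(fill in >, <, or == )>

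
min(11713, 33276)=11713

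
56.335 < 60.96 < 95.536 True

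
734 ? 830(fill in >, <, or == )<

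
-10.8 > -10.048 False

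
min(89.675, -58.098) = -58.098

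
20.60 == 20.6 True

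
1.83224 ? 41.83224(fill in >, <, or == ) <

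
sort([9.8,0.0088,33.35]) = [0.0088,9.8,33.35]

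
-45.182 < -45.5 False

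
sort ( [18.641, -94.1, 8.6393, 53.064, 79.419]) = [-94.1, 8.6393, 18.641, 53.064, 79.419]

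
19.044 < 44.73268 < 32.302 False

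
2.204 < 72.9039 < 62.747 False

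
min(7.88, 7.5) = 7.5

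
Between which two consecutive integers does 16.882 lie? 16 and 17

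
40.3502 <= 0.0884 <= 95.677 False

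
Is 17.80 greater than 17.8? No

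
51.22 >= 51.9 False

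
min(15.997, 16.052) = 15.997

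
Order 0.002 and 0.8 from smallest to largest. 0.002, 0.8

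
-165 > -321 True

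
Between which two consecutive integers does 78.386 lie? 78 and 79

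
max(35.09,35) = 35.09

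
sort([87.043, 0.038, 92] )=[0.038, 87.043, 92]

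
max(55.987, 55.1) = 55.987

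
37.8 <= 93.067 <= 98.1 True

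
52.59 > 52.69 False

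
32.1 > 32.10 False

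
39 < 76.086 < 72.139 False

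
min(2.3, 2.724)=2.3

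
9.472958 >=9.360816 True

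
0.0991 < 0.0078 False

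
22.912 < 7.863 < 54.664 False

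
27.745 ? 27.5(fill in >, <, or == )>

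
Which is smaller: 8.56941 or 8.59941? 8.56941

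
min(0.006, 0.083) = 0.006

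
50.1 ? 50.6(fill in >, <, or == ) <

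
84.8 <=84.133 False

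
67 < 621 True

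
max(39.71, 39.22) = 39.71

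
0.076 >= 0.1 False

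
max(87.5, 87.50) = 87.50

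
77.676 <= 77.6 False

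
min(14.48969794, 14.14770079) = 14.14770079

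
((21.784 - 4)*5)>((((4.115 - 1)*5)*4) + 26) True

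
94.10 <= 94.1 True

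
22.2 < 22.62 True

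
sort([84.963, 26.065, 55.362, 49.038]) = [26.065, 49.038, 55.362, 84.963]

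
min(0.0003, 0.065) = 0.0003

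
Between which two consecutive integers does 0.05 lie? 0 and 1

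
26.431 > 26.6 False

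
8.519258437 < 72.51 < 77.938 True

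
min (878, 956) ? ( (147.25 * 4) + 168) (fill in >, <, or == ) >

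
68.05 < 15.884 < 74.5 False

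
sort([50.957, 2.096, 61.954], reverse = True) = [61.954, 50.957, 2.096]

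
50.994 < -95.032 False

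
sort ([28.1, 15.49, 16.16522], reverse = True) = [28.1, 16.16522, 15.49]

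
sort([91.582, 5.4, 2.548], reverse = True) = [91.582, 5.4, 2.548]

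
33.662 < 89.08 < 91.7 True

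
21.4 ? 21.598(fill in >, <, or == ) <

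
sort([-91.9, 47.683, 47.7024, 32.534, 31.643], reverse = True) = [47.7024, 47.683, 32.534, 31.643, -91.9]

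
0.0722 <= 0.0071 False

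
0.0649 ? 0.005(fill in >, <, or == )>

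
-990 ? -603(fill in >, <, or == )<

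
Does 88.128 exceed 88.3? No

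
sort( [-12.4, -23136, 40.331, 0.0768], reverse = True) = [40.331, 0.0768, -12.4, -23136]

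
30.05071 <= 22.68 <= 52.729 False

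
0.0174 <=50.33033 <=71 True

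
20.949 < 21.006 True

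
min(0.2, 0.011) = 0.011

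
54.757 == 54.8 False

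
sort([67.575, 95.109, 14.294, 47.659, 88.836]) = [14.294, 47.659, 67.575, 88.836, 95.109]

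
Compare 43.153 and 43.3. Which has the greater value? 43.3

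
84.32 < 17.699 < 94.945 False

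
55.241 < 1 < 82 False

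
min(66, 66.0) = 66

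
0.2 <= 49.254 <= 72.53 True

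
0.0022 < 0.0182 True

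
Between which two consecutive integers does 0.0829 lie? 0 and 1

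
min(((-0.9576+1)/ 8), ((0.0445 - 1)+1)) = 0.0053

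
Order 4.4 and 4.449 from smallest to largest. 4.4, 4.449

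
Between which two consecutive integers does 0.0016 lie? 0 and 1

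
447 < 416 False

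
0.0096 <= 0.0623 True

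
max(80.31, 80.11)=80.31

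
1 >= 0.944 True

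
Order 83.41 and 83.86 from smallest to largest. 83.41, 83.86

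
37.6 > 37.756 False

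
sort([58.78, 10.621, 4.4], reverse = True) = [58.78, 10.621, 4.4]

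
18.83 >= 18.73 True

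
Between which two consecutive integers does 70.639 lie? 70 and 71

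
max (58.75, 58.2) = 58.75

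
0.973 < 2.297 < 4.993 True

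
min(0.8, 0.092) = 0.092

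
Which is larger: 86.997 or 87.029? 87.029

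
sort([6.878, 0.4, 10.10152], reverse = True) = [10.10152, 6.878, 0.4]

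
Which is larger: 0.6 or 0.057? 0.6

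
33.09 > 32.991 True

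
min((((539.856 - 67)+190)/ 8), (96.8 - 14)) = 82.8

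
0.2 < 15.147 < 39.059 True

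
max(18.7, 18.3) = 18.7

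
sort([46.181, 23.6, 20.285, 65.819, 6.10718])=[6.10718, 20.285, 23.6, 46.181, 65.819]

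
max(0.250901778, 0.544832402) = 0.544832402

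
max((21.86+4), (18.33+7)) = 25.86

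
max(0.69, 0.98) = 0.98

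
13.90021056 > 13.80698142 True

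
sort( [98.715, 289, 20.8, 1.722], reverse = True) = [289, 98.715, 20.8, 1.722]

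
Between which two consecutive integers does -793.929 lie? -794 and -793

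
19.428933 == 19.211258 False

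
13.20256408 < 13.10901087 False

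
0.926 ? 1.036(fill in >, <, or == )<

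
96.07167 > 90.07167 True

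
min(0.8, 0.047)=0.047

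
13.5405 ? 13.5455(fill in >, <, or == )<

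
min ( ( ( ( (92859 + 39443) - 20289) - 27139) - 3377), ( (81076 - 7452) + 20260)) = 81497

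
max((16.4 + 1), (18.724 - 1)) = 17.724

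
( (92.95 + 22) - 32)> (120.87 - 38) True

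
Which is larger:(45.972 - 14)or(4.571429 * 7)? (4.571429 * 7)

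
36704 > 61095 False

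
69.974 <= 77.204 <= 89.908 True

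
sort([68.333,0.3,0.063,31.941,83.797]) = [0.063,0.3,31.941,68.333,83.797]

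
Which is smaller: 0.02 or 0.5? 0.02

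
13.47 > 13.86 False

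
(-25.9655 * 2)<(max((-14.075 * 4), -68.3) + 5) True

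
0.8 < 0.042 False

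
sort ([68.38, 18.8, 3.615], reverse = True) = [68.38, 18.8, 3.615]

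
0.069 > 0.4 False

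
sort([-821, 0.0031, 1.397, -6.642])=[-821, -6.642, 0.0031, 1.397]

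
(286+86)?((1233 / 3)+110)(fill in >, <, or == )<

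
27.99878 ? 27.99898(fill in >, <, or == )<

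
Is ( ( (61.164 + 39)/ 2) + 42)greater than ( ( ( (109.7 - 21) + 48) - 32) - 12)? No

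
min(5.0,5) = 5.0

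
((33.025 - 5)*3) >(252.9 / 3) False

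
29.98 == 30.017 False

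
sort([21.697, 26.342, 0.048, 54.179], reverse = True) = [54.179, 26.342, 21.697, 0.048]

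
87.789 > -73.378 True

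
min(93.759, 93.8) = 93.759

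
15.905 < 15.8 False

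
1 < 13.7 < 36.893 True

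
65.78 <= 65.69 False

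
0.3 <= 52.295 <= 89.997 True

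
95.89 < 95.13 False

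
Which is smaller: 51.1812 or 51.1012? 51.1012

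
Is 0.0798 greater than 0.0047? Yes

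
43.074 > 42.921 True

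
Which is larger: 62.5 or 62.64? 62.64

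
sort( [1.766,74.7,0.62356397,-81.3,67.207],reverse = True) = [74.7,67.207,1.766,0.62356397,-81.3]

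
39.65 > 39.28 True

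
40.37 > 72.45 False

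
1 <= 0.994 False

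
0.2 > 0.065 True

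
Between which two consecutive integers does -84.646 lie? -85 and -84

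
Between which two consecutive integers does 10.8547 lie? 10 and 11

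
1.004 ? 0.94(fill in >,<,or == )>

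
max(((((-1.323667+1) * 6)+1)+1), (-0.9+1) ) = 0.1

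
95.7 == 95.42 False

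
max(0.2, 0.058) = 0.2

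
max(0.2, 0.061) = 0.2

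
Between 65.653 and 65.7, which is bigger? 65.7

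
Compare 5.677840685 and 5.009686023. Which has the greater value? 5.677840685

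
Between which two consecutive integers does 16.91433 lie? 16 and 17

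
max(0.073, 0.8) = 0.8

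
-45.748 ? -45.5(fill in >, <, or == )<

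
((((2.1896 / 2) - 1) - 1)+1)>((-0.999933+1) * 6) True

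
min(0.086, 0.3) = 0.086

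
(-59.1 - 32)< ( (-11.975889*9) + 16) False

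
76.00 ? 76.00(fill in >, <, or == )==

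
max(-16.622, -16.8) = -16.622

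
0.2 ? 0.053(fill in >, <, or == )>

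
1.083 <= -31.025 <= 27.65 False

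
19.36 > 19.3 True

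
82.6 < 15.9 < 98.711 False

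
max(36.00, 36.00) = 36.00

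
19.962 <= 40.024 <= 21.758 False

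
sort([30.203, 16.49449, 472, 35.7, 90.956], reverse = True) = [472, 90.956, 35.7, 30.203, 16.49449]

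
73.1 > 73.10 False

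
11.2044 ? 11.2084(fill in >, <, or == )<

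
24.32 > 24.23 True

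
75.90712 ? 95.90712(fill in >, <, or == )<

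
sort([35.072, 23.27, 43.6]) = [23.27, 35.072, 43.6]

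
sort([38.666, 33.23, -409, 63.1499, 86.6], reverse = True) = [86.6, 63.1499, 38.666, 33.23, -409]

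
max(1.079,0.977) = 1.079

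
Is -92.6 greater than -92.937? Yes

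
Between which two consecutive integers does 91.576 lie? 91 and 92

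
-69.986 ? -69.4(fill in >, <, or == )<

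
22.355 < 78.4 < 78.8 True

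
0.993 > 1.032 False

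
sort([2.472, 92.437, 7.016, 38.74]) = [2.472, 7.016, 38.74, 92.437]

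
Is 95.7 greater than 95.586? Yes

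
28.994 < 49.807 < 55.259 True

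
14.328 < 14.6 True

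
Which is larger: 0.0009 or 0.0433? 0.0433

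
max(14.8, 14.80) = 14.80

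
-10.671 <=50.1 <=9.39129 False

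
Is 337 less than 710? Yes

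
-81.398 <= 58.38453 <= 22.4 False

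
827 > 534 True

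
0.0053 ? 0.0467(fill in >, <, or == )<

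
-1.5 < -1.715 False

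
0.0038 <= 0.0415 True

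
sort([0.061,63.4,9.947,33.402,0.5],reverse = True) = [63.4,33.402,9.947,0.5,0.061]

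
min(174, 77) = 77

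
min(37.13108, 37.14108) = 37.13108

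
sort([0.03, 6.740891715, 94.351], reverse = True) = [94.351, 6.740891715, 0.03]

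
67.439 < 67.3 False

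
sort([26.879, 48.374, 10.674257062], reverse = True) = [48.374, 26.879, 10.674257062]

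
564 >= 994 False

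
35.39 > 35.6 False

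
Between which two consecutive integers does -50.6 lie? -51 and -50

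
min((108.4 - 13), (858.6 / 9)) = 95.4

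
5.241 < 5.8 True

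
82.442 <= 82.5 True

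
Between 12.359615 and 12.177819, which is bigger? 12.359615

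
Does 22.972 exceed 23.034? No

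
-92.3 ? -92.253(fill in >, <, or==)<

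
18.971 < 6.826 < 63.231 False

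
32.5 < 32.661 True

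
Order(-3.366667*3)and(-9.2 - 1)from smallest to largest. (-9.2 - 1), (-3.366667*3)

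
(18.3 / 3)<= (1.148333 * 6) True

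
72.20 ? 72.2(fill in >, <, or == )==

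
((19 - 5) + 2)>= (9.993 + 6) True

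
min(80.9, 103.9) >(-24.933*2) True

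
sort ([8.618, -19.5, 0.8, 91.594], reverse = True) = [91.594, 8.618, 0.8, -19.5]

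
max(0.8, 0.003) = 0.8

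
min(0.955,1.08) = 0.955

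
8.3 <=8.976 True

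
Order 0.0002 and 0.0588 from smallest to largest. 0.0002, 0.0588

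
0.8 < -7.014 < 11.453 False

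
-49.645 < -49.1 True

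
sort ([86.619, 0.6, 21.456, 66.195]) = [0.6, 21.456, 66.195, 86.619]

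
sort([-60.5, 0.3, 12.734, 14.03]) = [-60.5, 0.3, 12.734, 14.03]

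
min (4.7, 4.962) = 4.7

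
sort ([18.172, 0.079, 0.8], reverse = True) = [18.172, 0.8, 0.079]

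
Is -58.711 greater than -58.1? No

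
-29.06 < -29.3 False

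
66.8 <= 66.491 False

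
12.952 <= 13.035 True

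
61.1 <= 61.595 True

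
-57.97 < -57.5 True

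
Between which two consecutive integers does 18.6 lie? 18 and 19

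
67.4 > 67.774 False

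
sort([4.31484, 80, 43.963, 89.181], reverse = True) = [89.181, 80, 43.963, 4.31484]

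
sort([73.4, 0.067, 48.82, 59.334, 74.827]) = [0.067, 48.82, 59.334, 73.4, 74.827]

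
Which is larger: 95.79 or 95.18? 95.79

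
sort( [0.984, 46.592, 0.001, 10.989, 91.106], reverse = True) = [91.106, 46.592, 10.989, 0.984, 0.001]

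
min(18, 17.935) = 17.935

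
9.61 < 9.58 False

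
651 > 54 True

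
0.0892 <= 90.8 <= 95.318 True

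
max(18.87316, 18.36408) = 18.87316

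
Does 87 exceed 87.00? No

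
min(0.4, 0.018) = 0.018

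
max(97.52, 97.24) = 97.52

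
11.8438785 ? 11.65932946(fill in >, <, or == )>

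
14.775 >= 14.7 True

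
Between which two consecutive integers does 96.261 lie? 96 and 97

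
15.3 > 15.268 True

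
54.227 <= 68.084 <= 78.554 True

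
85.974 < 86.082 True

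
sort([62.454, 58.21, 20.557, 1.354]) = [1.354, 20.557, 58.21, 62.454]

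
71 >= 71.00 True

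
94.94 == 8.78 False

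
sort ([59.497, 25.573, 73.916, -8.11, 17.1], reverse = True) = [73.916, 59.497, 25.573, 17.1, -8.11]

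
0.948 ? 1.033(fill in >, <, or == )<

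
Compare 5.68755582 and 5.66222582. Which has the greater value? 5.68755582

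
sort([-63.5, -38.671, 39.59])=[-63.5, -38.671, 39.59]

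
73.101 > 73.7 False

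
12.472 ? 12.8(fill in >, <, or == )<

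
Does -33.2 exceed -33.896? Yes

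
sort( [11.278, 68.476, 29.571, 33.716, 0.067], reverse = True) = [68.476, 33.716, 29.571, 11.278, 0.067]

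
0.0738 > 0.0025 True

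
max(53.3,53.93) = 53.93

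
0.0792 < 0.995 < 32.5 True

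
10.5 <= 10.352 False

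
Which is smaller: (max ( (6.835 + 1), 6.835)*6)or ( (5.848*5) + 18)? (max ( (6.835 + 1), 6.835)*6)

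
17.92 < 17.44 False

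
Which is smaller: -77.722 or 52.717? -77.722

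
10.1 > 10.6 False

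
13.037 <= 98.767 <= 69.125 False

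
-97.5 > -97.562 True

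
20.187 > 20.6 False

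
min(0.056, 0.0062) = 0.0062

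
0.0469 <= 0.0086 False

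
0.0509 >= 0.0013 True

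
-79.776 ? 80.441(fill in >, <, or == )<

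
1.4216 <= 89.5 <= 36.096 False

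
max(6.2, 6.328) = 6.328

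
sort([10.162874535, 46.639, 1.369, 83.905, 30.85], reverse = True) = [83.905, 46.639, 30.85, 10.162874535, 1.369]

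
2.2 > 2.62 False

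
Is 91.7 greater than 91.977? No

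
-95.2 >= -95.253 True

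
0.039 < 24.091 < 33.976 True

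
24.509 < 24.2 False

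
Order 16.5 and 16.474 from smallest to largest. 16.474, 16.5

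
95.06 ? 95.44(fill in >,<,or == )<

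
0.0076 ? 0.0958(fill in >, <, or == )<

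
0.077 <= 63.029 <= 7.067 False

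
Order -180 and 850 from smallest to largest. -180, 850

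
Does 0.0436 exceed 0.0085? Yes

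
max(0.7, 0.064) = 0.7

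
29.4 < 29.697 True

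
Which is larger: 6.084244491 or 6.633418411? 6.633418411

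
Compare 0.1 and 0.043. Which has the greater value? 0.1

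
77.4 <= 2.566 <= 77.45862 False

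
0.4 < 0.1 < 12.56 False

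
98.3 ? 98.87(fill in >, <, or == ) <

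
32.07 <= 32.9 True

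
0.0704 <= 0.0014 False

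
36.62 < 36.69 True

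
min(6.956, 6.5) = 6.5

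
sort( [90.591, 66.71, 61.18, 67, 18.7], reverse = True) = [90.591, 67, 66.71, 61.18, 18.7]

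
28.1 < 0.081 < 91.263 False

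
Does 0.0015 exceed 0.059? No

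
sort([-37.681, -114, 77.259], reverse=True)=[77.259, -37.681, -114]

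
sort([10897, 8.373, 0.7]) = [0.7, 8.373, 10897]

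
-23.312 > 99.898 False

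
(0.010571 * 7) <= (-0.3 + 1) True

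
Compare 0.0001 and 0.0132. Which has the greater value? 0.0132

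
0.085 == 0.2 False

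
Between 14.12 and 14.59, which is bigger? 14.59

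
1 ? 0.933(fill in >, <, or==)>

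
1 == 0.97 False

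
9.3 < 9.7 True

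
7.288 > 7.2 True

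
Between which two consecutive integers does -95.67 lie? -96 and -95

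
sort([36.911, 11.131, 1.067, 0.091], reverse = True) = [36.911, 11.131, 1.067, 0.091]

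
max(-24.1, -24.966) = -24.1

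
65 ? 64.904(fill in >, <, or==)>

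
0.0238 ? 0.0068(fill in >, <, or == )>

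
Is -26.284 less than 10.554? Yes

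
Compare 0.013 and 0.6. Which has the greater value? 0.6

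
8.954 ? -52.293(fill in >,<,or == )>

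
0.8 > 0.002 True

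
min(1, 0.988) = 0.988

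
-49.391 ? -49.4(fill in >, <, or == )>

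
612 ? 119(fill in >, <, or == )>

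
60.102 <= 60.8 True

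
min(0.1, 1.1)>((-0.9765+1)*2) True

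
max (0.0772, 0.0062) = 0.0772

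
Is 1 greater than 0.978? Yes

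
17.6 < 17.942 True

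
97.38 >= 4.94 True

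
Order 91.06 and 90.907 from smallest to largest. 90.907, 91.06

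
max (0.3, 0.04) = 0.3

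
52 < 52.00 False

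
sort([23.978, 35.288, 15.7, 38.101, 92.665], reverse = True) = [92.665, 38.101, 35.288, 23.978, 15.7]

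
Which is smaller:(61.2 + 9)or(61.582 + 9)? (61.2 + 9)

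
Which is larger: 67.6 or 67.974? 67.974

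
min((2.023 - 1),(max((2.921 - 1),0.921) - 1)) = 0.921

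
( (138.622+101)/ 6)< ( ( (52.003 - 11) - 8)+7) True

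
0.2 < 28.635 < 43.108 True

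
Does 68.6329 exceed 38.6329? Yes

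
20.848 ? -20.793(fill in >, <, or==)>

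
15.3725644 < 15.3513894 False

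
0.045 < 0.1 True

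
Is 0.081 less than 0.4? Yes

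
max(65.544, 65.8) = 65.8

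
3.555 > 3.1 True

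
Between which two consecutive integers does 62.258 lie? 62 and 63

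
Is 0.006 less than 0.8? Yes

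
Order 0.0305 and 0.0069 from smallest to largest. 0.0069, 0.0305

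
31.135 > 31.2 False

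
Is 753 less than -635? No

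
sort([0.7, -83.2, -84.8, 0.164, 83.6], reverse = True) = [83.6, 0.7, 0.164, -83.2, -84.8]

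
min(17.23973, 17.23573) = 17.23573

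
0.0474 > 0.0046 True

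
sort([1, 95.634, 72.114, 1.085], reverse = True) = [95.634, 72.114, 1.085, 1]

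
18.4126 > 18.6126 False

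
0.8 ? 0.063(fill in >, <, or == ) >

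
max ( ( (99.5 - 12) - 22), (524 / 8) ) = 65.5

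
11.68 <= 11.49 False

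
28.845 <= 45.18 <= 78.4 True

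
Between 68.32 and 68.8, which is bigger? 68.8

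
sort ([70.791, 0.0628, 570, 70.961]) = [0.0628, 70.791, 70.961, 570]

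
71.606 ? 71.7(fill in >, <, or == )<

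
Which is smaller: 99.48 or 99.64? 99.48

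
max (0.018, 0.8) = 0.8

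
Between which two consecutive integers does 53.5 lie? 53 and 54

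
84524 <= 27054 False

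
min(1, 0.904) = 0.904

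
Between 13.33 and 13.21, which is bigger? 13.33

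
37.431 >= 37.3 True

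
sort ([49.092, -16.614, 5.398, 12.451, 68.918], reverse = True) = [68.918, 49.092, 12.451, 5.398, -16.614]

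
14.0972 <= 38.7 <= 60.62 True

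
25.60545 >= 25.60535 True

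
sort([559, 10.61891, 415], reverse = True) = [559, 415, 10.61891]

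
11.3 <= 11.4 True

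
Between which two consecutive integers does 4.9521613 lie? 4 and 5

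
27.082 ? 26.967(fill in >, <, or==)>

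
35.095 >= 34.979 True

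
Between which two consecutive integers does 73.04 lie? 73 and 74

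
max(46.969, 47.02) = 47.02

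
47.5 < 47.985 True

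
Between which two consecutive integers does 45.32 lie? 45 and 46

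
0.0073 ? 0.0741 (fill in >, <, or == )<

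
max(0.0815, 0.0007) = 0.0815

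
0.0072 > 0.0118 False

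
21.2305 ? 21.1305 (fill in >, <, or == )>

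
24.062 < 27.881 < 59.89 True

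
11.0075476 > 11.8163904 False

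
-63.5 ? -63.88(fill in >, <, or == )>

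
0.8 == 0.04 False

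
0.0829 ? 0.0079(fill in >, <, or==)>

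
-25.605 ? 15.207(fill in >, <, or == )<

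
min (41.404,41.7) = 41.404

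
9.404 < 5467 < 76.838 False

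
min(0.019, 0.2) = 0.019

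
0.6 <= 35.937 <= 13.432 False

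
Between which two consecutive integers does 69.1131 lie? 69 and 70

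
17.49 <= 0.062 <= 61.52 False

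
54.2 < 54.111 False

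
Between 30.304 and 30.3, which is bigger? 30.304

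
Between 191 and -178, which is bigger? 191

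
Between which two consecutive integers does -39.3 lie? -40 and -39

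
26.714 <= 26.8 True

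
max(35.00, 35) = 35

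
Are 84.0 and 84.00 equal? Yes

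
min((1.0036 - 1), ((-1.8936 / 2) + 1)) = 0.0036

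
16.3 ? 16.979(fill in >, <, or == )<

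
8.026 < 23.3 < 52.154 True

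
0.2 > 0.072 True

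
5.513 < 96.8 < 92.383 False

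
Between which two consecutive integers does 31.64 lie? 31 and 32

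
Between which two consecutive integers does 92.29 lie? 92 and 93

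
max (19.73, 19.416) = 19.73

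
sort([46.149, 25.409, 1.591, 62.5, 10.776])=[1.591, 10.776, 25.409, 46.149, 62.5]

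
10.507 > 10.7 False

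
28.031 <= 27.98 False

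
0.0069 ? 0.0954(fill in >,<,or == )<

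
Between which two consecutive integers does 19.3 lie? 19 and 20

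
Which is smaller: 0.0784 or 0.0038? 0.0038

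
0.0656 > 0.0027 True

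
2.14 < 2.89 True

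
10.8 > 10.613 True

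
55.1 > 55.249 False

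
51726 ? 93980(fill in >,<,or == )<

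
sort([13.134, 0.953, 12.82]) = [0.953, 12.82, 13.134]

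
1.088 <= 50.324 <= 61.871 True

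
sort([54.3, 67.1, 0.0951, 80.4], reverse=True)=[80.4, 67.1, 54.3, 0.0951]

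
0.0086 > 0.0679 False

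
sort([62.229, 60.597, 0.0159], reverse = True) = [62.229, 60.597, 0.0159]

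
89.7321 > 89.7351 False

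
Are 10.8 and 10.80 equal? Yes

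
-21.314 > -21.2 False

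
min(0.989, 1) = 0.989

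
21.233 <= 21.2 False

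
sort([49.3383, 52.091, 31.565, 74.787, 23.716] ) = [23.716, 31.565, 49.3383, 52.091, 74.787]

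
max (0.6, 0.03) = 0.6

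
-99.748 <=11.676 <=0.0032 False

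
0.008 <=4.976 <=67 True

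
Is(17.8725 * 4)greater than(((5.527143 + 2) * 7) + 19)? No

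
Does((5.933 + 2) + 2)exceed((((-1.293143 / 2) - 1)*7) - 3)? Yes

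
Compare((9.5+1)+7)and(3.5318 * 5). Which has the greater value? (3.5318 * 5)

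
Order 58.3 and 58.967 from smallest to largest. 58.3, 58.967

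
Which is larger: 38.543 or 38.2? 38.543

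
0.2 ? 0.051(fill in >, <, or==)>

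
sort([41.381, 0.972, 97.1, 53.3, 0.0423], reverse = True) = [97.1, 53.3, 41.381, 0.972, 0.0423]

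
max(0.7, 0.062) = 0.7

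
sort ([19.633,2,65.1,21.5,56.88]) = [2,19.633,21.5,56.88,65.1]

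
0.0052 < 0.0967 True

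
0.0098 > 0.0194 False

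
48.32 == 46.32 False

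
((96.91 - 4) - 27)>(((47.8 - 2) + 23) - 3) True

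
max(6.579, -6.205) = 6.579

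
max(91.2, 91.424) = 91.424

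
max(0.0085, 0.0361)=0.0361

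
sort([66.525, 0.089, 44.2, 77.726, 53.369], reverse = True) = [77.726, 66.525, 53.369, 44.2, 0.089]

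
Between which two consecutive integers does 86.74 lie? 86 and 87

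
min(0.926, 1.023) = 0.926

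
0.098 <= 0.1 True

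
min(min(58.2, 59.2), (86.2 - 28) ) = 58.2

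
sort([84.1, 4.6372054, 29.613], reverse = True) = [84.1, 29.613, 4.6372054]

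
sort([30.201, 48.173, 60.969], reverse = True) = [60.969, 48.173, 30.201]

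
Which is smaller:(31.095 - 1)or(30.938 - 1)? (30.938 - 1)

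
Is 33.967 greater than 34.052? No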